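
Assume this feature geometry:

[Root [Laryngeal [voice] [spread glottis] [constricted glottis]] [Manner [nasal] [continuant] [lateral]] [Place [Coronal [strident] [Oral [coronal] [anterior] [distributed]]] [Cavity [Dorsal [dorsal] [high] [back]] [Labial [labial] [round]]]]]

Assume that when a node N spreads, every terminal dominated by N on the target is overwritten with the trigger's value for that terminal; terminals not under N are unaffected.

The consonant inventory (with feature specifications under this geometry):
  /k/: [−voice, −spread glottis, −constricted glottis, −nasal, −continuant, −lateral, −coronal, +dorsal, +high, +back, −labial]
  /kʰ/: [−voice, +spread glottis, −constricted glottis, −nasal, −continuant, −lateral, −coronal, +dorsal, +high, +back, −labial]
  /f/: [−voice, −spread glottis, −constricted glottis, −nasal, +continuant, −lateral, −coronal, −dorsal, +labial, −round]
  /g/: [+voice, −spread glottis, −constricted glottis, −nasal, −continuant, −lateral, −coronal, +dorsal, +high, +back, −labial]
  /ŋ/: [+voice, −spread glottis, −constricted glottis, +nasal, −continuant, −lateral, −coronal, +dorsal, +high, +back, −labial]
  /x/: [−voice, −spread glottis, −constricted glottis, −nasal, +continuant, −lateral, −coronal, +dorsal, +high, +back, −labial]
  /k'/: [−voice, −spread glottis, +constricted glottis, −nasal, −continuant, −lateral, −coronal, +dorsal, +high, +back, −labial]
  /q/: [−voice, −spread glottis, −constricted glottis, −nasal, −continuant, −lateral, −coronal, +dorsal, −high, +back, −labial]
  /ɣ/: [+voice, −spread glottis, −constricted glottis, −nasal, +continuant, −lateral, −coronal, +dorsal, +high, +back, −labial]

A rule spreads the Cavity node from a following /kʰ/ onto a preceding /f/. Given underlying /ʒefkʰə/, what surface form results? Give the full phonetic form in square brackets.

[ʒexkʰə]

The Cavity node dominates the terminals [dorsal], [high], [back], [labial], [round].
After delinking /f/'s Cavity and linking /kʰ/'s, the affected terminals become [+dorsal], [+high], [+back], [−labial]; [voice], [spread glottis], [constricted glottis], … (outside Cavity) are retained from /f/.
This feature bundle is that of [x], so /ʒefkʰə/ surfaces as [ʒexkʰə].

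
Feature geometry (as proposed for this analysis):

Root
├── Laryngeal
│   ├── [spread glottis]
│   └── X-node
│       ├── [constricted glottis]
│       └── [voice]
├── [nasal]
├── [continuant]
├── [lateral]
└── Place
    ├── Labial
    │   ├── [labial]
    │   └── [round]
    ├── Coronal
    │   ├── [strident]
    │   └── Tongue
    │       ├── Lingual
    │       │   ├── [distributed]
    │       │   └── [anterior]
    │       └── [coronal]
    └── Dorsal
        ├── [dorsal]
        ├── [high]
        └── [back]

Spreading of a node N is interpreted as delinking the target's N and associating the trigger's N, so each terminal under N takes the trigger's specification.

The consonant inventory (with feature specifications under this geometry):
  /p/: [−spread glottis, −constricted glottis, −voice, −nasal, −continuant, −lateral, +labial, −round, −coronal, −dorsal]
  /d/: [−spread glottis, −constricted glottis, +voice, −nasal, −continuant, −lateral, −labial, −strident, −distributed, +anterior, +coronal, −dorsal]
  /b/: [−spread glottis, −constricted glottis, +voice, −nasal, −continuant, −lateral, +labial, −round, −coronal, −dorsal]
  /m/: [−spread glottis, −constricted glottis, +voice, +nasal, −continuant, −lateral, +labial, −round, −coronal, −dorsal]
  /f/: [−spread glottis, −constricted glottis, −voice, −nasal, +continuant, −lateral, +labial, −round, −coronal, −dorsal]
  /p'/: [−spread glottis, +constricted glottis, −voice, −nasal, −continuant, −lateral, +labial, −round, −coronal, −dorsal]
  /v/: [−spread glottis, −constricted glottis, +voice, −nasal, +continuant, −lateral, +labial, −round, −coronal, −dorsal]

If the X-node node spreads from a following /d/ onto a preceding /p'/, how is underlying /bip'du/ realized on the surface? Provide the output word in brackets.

[bibdu]

Terminals under X-node in this geometry: [constricted glottis], [voice].
After delinking /p'/'s X-node and linking /d/'s, the affected terminals become [−constricted glottis], [+voice]; [spread glottis], [nasal], [continuant], … (outside X-node) are retained from /p'/.
The resulting bundle matches /b/ in the inventory; substituting it for /p'/ gives [bibdu].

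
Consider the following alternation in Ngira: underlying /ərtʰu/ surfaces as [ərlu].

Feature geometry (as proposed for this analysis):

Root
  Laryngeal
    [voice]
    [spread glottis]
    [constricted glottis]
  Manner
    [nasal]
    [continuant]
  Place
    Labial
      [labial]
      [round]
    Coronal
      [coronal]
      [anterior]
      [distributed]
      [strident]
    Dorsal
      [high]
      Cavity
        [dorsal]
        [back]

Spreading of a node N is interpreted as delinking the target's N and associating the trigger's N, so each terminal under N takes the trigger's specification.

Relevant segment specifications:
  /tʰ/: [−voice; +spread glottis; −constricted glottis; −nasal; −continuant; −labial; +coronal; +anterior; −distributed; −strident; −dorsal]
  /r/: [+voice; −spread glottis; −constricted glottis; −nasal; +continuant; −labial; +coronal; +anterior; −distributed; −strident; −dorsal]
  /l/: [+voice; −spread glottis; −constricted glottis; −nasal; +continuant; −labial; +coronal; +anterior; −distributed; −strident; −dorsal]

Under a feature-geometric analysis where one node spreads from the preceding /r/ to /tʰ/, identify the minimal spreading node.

Root

/tʰ/ and [l] differ in [voice], [spread glottis], [continuant]; every other specified feature is identical.
Tracing each changed feature up the tree, the paths first meet at Root; any lower node misses at least one of them.
Spreading Root from /r/ overwrites each of those terminals with /r/'s values, yielding exactly [l].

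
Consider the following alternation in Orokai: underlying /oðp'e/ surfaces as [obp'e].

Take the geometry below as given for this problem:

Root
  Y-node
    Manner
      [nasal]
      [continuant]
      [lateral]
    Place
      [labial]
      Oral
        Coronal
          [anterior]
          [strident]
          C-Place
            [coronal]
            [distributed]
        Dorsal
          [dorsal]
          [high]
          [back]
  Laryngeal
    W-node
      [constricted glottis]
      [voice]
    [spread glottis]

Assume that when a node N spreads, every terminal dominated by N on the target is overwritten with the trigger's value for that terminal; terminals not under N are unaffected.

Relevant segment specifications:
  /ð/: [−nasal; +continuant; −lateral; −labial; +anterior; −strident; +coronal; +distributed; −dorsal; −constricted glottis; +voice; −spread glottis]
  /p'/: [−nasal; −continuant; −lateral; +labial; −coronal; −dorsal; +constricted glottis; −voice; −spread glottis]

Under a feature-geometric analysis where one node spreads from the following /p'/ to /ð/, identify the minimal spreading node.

Comparing /ð/ with its surface form [b], the features that change are [continuant], [labial], [coronal], [anterior], [distributed], [strident].
In this geometry the lowest node dominating all of them is Y-node: every daughter of Y-node dominates only a proper subset, so no lower node suffices.
Delinking /ð/'s Y-node and associating /p'/'s Y-node gives precisely the feature bundle of [b].
Had Root spread, [voice], [constricted glottis] would have taken /p'/'s values; they stay as in /ð/, confirming the spreading constituent is exactly Y-node.

Y-node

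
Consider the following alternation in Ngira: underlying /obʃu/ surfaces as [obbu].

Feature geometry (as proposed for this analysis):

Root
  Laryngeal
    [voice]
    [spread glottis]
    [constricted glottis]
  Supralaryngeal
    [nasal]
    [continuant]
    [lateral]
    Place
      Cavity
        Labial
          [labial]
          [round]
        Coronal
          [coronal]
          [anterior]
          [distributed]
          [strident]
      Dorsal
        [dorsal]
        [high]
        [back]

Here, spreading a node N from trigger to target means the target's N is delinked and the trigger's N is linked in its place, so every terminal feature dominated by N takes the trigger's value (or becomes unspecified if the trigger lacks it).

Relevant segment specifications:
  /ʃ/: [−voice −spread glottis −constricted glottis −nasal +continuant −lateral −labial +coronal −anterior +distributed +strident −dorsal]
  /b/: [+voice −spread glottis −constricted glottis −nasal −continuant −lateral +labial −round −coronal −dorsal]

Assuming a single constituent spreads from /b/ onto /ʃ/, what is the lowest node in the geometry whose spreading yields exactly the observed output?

Root

/ʃ/ and [b] differ in [voice], [continuant], [labial], [round], [coronal], [anterior], [distributed], [strident]; every other specified feature is identical.
In this geometry the lowest node dominating all of them is Root: every daughter of Root dominates only a proper subset, so no lower node suffices.
Spreading Root from /b/ overwrites each of those terminals with /b/'s values, yielding exactly [b].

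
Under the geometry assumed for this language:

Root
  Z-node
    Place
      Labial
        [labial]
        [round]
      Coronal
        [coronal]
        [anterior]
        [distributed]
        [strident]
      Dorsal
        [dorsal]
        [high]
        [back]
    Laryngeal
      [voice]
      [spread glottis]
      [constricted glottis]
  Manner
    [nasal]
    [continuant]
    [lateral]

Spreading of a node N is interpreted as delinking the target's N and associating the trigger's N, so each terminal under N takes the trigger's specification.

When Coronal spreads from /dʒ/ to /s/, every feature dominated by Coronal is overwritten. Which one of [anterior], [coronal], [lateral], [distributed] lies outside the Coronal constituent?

Coronal dominates exactly [coronal], [anterior], [distributed], [strident].
Of the listed options, [anterior], [coronal], [distributed] are among these and would be overwritten by spreading Coronal.
[lateral] attaches under Manner, not under Coronal, so /s/ retains its own value for [lateral].

[lateral]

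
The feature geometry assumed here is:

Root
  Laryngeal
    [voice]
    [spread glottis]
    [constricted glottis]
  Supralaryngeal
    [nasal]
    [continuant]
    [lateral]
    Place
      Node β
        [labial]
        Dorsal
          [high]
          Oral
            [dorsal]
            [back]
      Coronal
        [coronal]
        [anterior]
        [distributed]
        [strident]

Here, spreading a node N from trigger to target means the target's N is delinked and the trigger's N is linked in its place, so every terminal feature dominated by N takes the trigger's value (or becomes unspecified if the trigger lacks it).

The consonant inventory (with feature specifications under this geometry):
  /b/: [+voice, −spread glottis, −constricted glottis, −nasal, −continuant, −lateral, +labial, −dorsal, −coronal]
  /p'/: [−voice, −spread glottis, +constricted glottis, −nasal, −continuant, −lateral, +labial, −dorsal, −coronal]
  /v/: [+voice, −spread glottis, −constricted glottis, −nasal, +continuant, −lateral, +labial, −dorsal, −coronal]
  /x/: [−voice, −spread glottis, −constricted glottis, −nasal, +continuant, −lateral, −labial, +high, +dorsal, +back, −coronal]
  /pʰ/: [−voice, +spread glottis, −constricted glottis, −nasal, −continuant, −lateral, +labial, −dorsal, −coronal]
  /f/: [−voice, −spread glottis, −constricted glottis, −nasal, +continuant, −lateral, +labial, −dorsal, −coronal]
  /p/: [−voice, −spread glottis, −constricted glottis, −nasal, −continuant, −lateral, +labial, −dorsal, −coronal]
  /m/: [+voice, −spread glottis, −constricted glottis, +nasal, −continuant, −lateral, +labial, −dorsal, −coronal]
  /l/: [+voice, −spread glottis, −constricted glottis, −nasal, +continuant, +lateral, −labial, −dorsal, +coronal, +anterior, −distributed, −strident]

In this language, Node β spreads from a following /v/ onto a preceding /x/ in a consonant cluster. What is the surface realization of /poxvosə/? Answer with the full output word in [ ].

[pofvosə]

The Node β node dominates the terminals [labial], [high], [dorsal], [back].
Spreading Node β from /v/ onto /x/ replaces those values with /v/'s: [+labial], [−dorsal]. Features outside Node β ([voice], [spread glottis], [constricted glottis], …) stay as in /x/.
The resulting bundle matches /f/ in the inventory; substituting it for /x/ gives [pofvosə].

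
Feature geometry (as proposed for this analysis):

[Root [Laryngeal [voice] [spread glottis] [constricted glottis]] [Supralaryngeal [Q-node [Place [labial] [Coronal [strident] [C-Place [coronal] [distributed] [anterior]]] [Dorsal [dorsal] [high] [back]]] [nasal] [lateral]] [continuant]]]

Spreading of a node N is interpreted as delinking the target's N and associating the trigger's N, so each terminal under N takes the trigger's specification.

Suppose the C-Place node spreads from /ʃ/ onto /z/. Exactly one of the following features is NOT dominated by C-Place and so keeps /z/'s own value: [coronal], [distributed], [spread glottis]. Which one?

C-Place dominates exactly [coronal], [distributed], [anterior].
Of the listed options, [distributed], [coronal] are among these and would be overwritten by spreading C-Place.
[spread glottis] attaches under Laryngeal, not under C-Place, so /z/ retains its own value for [spread glottis].

[spread glottis]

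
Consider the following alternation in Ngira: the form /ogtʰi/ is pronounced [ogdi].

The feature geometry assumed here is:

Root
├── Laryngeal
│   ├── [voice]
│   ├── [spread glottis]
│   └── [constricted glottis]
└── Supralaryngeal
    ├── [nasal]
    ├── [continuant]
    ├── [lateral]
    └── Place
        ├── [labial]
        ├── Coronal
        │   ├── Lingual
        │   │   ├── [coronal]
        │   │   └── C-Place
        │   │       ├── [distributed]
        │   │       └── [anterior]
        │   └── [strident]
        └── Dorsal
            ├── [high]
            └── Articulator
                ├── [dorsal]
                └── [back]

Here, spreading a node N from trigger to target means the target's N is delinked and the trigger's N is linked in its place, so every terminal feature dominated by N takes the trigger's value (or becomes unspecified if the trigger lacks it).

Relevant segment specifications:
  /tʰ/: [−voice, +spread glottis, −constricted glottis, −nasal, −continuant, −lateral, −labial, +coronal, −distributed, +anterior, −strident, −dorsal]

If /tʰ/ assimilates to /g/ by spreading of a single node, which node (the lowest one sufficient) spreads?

Laryngeal

Comparing /tʰ/ with its surface form [d], the features that change are [voice], [spread glottis].
The smallest constituent containing every changed terminal is Laryngeal — each of its daughters lacks at least one of the affected features.
Delinking /tʰ/'s Laryngeal and associating /g/'s Laryngeal gives precisely the feature bundle of [d].
Had Root spread, [coronal], [dorsal] would have taken /g/'s values; they stay as in /tʰ/, confirming the spreading constituent is exactly Laryngeal.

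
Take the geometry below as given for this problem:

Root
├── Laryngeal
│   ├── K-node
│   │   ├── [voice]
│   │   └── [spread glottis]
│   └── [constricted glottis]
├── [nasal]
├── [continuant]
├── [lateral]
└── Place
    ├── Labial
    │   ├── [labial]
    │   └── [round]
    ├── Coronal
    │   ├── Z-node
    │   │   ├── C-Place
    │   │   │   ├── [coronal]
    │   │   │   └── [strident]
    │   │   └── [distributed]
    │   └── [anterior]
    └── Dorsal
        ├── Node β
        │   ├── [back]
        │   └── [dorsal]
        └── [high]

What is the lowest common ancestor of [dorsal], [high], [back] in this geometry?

Dorsal

[dorsal] is immediately dominated by Node β.
[high] is immediately dominated by Dorsal.
[back] is immediately dominated by Node β.
Dorsal is the lowest common ancestor — every listed feature sits under it, and no single subconstituent of Dorsal covers them all.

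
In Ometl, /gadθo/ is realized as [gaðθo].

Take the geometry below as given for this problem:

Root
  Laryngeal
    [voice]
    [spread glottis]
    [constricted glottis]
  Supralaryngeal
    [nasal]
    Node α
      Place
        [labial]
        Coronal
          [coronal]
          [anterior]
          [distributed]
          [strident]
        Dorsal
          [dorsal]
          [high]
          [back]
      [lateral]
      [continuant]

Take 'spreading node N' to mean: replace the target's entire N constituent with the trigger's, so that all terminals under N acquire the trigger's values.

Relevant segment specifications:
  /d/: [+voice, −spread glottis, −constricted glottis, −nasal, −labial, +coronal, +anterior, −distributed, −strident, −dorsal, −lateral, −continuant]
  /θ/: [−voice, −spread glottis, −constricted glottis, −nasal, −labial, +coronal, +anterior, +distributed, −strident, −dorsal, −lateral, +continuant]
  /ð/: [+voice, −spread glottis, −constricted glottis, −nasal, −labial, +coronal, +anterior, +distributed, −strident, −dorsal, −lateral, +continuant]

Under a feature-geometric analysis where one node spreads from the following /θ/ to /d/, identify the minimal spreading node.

Node α

Feature comparison: [continuant], [distributed] differ between /d/ and [ð]; the remaining terminals match.
In this geometry the lowest node dominating all of them is Node α: every daughter of Node α dominates only a proper subset, so no lower node suffices.
Spreading Node α from /θ/ overwrites each of those terminals with /θ/'s values, yielding exactly [ð].
[voice] stays as in /d/ although /θ/ differs there, so no node dominating it spread; among the remaining candidates Node α is the lowest that derives the output.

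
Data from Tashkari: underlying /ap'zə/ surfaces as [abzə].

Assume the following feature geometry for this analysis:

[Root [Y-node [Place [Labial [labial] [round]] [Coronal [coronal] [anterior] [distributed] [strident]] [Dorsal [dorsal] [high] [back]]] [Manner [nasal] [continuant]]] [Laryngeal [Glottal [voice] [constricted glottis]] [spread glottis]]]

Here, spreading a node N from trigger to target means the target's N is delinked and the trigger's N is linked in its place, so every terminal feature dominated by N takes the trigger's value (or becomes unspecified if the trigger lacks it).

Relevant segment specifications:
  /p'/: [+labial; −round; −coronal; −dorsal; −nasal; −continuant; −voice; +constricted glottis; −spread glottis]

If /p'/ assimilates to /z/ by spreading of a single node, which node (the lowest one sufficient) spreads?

Feature comparison: [voice], [constricted glottis] differ between /p'/ and [b]; the remaining terminals match.
These terminals are all dominated by Glottal, and no proper subconstituent of Glottal covers them all; Glottal is their lowest common ancestor.
Delinking /p'/'s Glottal and associating /z/'s Glottal gives precisely the feature bundle of [b].
[labial], [continuant] stay as in /p'/ although /z/ differs there, so no node dominating them spread; among the remaining candidates Glottal is the lowest that derives the output.

Glottal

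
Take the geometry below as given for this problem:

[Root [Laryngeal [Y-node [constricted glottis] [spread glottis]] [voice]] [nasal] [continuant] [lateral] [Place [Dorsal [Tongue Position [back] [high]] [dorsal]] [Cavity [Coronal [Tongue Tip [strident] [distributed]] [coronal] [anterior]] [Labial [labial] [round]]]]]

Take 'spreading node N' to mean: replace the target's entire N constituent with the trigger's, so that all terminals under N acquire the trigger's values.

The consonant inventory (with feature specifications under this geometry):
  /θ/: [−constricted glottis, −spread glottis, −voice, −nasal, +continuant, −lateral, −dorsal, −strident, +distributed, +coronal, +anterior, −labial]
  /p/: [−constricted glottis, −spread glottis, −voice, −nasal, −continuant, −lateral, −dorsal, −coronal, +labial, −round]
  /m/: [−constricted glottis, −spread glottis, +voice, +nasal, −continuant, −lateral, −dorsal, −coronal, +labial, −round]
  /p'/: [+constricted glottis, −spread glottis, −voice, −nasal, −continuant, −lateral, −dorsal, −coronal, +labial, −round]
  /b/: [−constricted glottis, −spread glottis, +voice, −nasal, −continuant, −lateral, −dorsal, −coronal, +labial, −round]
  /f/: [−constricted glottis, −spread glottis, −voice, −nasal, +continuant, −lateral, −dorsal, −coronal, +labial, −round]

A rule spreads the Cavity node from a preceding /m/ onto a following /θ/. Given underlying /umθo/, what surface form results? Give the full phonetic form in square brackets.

Cavity immediately or transitively dominates [strident], [distributed], [coronal], [anterior], [labial], [round].
Spreading Cavity from /m/ onto /θ/ replaces those values with /m/'s: [−coronal], [+labial], [−round]. Features outside Cavity ([constricted glottis], [spread glottis], [voice], …) stay as in /θ/.
Among the inventory, only /f/ has exactly this specification, giving the surface form [umfo].

[umfo]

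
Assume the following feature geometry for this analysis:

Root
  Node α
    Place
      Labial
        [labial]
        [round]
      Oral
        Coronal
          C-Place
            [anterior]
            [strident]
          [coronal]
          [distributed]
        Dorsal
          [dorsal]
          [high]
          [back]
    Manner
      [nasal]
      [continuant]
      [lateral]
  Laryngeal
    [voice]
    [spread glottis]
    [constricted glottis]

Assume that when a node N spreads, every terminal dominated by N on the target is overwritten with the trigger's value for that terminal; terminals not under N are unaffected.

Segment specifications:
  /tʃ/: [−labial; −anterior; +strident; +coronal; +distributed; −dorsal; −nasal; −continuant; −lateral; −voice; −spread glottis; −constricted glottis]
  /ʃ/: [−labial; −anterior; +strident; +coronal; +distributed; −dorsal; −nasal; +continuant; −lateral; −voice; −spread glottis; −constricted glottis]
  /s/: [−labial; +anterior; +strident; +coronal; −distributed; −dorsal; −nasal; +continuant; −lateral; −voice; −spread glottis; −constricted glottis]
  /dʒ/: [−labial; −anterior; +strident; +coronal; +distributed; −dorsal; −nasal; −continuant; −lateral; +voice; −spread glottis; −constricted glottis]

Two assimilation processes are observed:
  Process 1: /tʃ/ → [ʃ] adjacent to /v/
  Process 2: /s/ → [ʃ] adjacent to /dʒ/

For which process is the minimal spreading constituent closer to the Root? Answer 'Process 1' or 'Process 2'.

Process 1: the feature that changes is [continuant]; the minimal node is [continuant] (depth 3).
Process 2: the features that change are [anterior], [distributed]; the minimal node is Coronal (depth 4).
[continuant] (depth 3) sits above Coronal (depth 4), making Process 1 the one with the higher spreading node.

Process 1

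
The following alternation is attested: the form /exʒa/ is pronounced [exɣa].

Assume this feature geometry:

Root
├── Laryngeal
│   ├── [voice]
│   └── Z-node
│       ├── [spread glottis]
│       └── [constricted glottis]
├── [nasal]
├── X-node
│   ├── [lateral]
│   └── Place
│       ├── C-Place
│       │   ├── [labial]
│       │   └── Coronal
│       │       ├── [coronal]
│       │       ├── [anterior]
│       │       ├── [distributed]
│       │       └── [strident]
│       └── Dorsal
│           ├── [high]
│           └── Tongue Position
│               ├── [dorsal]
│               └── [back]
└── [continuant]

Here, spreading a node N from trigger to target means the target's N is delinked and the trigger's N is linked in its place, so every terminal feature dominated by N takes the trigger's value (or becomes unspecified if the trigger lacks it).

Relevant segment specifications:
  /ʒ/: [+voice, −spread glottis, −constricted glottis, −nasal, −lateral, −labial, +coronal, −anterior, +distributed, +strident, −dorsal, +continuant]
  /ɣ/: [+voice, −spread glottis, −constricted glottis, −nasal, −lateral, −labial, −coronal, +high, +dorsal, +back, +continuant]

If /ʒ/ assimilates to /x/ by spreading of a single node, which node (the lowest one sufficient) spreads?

Place

Feature comparison: [coronal], [anterior], [distributed], [strident], [dorsal], [high], [back] differ between /ʒ/ and [ɣ]; the remaining terminals match.
The smallest constituent containing every changed terminal is Place — each of its daughters lacks at least one of the affected features.
Spreading Place from /x/ overwrites each of those terminals with /x/'s values, yielding exactly [ɣ].
[voice] stays as in /ʒ/ although /x/ differs there, so no node dominating it spread; among the remaining candidates Place is the lowest that derives the output.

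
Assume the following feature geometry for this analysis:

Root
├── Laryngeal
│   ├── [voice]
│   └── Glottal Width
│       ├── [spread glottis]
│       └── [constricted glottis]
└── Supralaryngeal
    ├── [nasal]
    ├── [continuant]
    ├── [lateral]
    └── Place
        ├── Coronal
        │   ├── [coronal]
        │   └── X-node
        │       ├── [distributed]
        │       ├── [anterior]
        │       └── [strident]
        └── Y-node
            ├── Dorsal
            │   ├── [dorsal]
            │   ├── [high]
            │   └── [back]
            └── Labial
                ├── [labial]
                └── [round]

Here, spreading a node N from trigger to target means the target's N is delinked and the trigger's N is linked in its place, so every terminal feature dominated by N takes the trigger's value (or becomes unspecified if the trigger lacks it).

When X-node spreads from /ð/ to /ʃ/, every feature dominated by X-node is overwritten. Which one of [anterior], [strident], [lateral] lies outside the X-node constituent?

[lateral]

Under this geometry, X-node contains [distributed], [anterior], [strident].
[strident], [anterior] all lie under X-node, so they are overwritten when X-node spreads.
But [lateral] is a dependent of Supralaryngeal, outside X-node; it is therefore untouched by the spreading.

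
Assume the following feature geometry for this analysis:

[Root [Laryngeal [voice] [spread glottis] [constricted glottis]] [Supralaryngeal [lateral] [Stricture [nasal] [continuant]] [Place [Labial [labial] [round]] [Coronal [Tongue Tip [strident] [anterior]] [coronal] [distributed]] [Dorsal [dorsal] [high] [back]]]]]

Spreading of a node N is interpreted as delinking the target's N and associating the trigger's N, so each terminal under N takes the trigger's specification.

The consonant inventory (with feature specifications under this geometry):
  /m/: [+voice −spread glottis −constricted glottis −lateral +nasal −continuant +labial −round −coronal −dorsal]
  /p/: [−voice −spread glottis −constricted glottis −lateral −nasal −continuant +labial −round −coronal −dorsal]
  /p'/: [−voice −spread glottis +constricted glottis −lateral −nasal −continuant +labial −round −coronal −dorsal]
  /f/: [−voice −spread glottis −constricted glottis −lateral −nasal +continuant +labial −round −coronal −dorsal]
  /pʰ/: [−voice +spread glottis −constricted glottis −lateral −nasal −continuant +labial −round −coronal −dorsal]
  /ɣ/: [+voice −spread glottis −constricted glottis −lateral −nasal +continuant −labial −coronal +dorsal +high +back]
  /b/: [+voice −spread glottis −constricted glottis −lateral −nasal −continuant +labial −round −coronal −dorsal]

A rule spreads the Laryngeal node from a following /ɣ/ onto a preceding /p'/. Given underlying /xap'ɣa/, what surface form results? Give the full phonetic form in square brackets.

[xabɣa]

The Laryngeal node dominates the terminals [voice], [spread glottis], [constricted glottis].
Spreading Laryngeal from /ɣ/ onto /p'/ replaces those values with /ɣ/'s: [+voice], [−spread glottis], [−constricted glottis]. Features outside Laryngeal ([lateral], [nasal], [continuant], …) stay as in /p'/.
This feature bundle is that of [b], so /xap'ɣa/ surfaces as [xabɣa].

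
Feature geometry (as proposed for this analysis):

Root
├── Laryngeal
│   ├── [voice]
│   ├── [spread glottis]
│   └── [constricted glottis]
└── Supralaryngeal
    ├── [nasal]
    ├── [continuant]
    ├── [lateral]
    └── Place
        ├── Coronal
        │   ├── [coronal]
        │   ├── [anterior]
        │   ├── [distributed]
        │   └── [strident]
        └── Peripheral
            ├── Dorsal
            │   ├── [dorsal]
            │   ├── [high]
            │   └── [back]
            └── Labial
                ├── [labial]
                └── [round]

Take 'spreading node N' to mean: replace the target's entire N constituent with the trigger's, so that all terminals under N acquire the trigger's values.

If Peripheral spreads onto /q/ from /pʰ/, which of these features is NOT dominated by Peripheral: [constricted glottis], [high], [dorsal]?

[constricted glottis]

Peripheral dominates exactly [dorsal], [high], [back], [labial], [round].
[dorsal], [high] all lie under Peripheral, so they are overwritten when Peripheral spreads.
[constricted glottis] is not within the Peripheral subtree (it hangs from Laryngeal), so /q/'s [constricted glottis] value survives.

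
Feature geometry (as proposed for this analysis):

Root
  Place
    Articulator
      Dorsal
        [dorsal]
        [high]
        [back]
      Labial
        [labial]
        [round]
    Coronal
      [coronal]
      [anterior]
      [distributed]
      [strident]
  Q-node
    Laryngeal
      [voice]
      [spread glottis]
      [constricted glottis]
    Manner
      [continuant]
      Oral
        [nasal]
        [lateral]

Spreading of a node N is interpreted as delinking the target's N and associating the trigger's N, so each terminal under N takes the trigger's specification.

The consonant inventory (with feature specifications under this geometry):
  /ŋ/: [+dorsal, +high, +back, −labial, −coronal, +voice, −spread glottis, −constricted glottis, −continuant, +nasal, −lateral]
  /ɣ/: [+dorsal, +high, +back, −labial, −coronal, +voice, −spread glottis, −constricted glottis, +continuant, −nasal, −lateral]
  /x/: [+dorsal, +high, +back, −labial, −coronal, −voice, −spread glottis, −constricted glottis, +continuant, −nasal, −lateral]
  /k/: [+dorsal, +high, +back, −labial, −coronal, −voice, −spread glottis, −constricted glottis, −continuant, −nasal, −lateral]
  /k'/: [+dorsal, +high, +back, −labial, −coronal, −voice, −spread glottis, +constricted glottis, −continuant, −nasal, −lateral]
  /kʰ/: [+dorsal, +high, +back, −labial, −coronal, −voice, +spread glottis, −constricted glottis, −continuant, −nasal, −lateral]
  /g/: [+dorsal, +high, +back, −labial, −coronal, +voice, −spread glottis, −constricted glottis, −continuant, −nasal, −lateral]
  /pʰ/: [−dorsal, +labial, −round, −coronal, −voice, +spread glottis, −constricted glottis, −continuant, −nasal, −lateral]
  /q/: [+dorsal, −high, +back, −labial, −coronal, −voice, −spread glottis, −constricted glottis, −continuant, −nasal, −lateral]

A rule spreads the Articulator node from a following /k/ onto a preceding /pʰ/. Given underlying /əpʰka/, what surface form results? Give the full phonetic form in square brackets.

[əkʰka]

Articulator immediately or transitively dominates [dorsal], [high], [back], [labial], [round].
The target acquires /k/'s values for everything under Articulator — [+dorsal], [+high], [+back], [−labial] — while keeping its own [coronal], [voice], [spread glottis], ….
The resulting bundle matches /kʰ/ in the inventory; substituting it for /pʰ/ gives [əkʰka].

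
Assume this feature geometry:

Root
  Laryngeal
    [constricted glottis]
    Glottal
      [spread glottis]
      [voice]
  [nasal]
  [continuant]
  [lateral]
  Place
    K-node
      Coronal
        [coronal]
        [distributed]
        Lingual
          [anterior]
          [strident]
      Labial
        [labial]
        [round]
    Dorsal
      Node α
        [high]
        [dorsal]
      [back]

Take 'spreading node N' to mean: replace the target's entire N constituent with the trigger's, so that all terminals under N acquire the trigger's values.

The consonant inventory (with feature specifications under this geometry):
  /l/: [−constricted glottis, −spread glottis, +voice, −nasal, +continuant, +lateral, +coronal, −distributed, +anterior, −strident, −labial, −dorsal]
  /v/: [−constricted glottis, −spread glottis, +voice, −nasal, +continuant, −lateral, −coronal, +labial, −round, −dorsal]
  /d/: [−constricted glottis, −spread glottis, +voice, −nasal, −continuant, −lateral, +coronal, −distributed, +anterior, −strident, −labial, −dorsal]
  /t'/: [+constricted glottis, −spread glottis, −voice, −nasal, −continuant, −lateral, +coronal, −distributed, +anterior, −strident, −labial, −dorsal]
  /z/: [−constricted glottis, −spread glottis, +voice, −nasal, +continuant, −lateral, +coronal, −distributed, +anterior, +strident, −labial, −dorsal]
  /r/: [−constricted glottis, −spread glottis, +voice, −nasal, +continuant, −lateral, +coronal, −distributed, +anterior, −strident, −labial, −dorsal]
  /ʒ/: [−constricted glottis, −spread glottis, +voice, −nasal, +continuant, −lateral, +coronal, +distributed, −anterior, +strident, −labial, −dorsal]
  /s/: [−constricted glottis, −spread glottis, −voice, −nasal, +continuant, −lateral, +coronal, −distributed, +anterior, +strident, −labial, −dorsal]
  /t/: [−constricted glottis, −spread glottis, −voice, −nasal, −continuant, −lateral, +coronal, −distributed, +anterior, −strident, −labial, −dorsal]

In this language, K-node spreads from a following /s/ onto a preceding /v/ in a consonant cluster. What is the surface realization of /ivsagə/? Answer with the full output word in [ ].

[izsagə]

The K-node node dominates the terminals [coronal], [distributed], [anterior], [strident], [labial], [round].
The target acquires /s/'s values for everything under K-node — [+coronal], [−distributed], [+anterior], [+strident], [−labial] — while keeping its own [constricted glottis], [spread glottis], [voice], ….
The resulting bundle matches /z/ in the inventory; substituting it for /v/ gives [izsagə].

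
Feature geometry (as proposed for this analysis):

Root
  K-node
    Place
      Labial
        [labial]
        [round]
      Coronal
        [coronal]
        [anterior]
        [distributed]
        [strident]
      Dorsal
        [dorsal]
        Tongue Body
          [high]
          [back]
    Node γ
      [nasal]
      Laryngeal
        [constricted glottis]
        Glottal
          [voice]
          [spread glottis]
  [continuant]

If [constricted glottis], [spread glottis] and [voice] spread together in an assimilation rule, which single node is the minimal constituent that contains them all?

Laryngeal

[constricted glottis] lies under Laryngeal (below K-node).
[spread glottis]: Root ▹ K-node ▹ Node γ ▹ Laryngeal ▹ Glottal ▹ [spread glottis].
[voice] lies under Glottal (below K-node).
These paths first converge at Laryngeal; no daughter of Laryngeal dominates all 3 features, so Laryngeal is the minimal constituent.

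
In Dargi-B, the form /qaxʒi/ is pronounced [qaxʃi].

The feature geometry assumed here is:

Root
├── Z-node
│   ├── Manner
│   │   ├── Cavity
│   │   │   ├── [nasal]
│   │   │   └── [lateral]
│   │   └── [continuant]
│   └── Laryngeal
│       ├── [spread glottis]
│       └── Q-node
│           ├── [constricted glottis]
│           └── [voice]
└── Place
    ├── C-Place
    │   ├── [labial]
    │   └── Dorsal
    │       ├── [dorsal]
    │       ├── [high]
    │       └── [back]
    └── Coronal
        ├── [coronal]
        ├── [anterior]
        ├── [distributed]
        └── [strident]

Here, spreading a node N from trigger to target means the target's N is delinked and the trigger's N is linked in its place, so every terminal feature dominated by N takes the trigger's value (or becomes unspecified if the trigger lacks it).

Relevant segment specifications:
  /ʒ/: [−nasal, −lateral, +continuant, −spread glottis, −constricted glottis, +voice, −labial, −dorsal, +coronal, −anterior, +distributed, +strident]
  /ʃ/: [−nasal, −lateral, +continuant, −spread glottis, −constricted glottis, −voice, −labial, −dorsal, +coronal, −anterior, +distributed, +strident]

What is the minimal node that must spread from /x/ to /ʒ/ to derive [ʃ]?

[voice]

/ʒ/ and [ʃ] differ in [voice]; every other specified feature is identical.
Since just one terminal is affected and it takes /x/'s value, spreading the terminal [voice] alone is sufficient and minimal.
Features on which the two segments disagree outside [voice], such as [coronal], [dorsal], are unchanged — nothing dominating them spread, and [voice] is the minimal sufficient constituent.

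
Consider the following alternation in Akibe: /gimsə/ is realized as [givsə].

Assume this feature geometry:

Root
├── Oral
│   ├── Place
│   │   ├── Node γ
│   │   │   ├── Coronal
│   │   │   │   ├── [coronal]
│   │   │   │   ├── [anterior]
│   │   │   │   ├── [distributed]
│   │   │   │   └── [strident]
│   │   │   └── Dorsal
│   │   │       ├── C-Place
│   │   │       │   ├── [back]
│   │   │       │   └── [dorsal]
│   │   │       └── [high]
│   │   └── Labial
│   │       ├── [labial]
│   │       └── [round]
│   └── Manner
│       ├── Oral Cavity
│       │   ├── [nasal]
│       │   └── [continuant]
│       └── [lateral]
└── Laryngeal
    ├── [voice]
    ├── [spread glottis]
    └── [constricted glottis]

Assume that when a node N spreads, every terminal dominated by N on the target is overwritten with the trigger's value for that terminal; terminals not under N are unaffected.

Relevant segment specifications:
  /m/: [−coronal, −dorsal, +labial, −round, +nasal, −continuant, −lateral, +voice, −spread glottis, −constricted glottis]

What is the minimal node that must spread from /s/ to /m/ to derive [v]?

Oral Cavity

/m/ and [v] differ in [nasal], [continuant]; every other specified feature is identical.
Tracing each changed feature up the tree, the paths first meet at Oral Cavity; any lower node misses at least one of them.
If Oral Cavity spreads, every terminal under it takes /s/'s value, producing [v] as observed.
Features on which the two segments disagree outside Oral Cavity, such as [coronal], [labial], are unchanged — nothing dominating them spread, and Oral Cavity is the minimal sufficient constituent.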